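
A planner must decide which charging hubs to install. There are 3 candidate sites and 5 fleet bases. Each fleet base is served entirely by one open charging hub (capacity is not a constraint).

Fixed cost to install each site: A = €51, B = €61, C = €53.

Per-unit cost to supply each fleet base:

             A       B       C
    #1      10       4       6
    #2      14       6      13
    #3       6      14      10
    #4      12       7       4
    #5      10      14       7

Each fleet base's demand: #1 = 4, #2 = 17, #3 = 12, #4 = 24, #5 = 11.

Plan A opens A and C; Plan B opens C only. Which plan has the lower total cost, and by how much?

Plan A: {A, C}: #1→C 6·4=24, #2→C 13·17=221, #3→A 6·12=72, #4→C 4·24=96, #5→C 7·11=77. Service 490; fixed 104; total 594.
Plan B: {C}: #1→C 6·4=24, #2→C 13·17=221, #3→C 10·12=120, #4→C 4·24=96, #5→C 7·11=77. Service 538; fixed 53; total 591.
Difference: |594 − 591| = 3.

Plan B is cheaper by 3.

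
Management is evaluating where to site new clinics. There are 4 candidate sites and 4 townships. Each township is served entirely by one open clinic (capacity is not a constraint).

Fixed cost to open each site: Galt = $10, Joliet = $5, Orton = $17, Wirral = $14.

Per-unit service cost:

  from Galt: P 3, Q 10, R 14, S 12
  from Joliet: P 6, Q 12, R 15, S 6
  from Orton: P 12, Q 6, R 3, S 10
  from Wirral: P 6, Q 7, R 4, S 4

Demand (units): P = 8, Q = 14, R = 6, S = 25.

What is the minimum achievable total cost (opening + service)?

Minimum total cost: 267

For any fixed open set, each township goes to its cheapest open site; total = fixed + service.
{Galt, Orton, Wirral}: P→Galt 3·8=24, Q→Orton 6·14=84, R→Orton 3·6=18, S→Wirral 4·25=100. Service 226; fixed 41; total 267.
{Galt, Wirral}: service 246 + fixed 24 = 270
{Galt, Joliet, Orton, Wirral}: service 226 + fixed 46 = 272
{Joliet}: service 456 + fixed 5 = 461
(All 15 nonempty subsets were checked; Galt, Orton and Wirral is lowest.)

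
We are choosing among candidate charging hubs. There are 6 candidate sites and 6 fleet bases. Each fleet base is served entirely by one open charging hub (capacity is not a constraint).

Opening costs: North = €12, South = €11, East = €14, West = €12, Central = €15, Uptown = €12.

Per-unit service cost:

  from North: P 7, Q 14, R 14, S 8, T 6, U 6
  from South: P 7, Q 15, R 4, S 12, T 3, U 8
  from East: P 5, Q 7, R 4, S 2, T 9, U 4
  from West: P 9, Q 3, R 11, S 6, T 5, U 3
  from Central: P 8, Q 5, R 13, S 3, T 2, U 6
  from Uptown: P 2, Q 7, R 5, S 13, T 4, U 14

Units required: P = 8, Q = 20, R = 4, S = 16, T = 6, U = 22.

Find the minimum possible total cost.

For any fixed open set, each fleet base goes to its cheapest open site; total = fixed + service.
{East, West, Uptown}: P→Uptown 2·8=16, Q→West 3·20=60, R→East 4·4=16, S→East 2·16=32, T→Uptown 4·6=24, U→West 3·22=66. Service 214; fixed 38; total 252.
{East, West, Central, Uptown}: P→Uptown 2·8=16, Q→West 3·20=60, R→East 4·4=16, S→East 2·16=32, T→Central 2·6=12, U→West 3·22=66. Service 202; fixed 53; total 255.
{South, East, West, Uptown}: P→Uptown 2·8=16, Q→West 3·20=60, R→South 4·4=16, S→East 2·16=32, T→South 3·6=18, U→West 3·22=66. Service 208; fixed 49; total 257.
{North, South, East, West, Central, Uptown}: service 202 + fixed 76 = 278
No other subset beats 252.

Minimum total cost: 252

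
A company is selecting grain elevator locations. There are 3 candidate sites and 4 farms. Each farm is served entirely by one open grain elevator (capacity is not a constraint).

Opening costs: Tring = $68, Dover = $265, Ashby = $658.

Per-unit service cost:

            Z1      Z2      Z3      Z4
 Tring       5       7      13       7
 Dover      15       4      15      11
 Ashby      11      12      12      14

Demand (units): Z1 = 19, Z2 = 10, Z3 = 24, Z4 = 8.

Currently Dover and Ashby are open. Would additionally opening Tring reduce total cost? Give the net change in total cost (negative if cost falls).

Yes — net change −78 (cost falls by 78).

Current service cost with {Dover, Ashby}: 625.
Adding Tring: each farm re-picks its cheapest; new service cost 479, saving 146.
Extra fixed cost: 68. Net change = 68 − 146 = -78.
(Totals: 1548 → 1470.)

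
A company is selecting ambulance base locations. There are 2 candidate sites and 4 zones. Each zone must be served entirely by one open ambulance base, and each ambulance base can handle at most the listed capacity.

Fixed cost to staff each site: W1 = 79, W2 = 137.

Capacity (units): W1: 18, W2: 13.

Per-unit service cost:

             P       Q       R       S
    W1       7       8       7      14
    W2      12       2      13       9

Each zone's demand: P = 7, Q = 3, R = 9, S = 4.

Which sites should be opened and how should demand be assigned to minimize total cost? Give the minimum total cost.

Minimum total cost: 370

Open {W1, W2}: P→W1 7·7=49, Q→W2 2·3=6, R→W1 7·9=63, S→W2 9·4=36.
Loads: W1 carries 16/18, W2 carries 7/13. Service 154; fixed 216; total 370.
Next best feasible plan costs 423.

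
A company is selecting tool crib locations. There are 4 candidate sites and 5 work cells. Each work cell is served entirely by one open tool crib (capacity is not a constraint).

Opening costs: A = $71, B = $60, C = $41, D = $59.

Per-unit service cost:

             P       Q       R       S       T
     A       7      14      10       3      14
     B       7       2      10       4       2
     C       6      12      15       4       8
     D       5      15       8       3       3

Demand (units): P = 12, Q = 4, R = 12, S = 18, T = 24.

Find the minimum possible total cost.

For any fixed open set, each work cell goes to its cheapest open site; total = fixed + service.
{B, D}: P→D 5·12=60, Q→B 2·4=8, R→D 8·12=96, S→D 3·18=54, T→B 2·24=48. Service 266; fixed 119; total 385.
{B}: P→B 7·12=84, Q→B 2·4=8, R→B 10·12=120, S→B 4·18=72, T→B 2·24=48. Service 332; fixed 60; total 392.
{D}: service 342 + fixed 59 = 401
{A, B, C, D}: service 266 + fixed 231 = 497
No other subset beats 385.

Minimum total cost: 385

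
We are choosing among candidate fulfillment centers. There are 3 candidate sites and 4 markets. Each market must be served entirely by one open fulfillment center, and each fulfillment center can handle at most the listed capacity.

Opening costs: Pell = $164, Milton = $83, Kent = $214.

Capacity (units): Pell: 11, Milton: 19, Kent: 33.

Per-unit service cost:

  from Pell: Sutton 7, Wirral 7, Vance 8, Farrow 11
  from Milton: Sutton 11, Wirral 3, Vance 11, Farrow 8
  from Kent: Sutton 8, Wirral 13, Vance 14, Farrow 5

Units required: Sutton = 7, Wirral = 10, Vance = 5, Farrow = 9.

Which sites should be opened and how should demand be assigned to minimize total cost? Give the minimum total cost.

Minimum total cost: 483

Open {Milton, Kent}: Sutton→Kent 8·7=56, Wirral→Milton 3·10=30, Vance→Milton 11·5=55, Farrow→Kent 5·9=45.
Loads: Milton carries 15/19, Kent carries 16/33. Service 186; fixed 297; total 483.
Next best feasible plan costs 498.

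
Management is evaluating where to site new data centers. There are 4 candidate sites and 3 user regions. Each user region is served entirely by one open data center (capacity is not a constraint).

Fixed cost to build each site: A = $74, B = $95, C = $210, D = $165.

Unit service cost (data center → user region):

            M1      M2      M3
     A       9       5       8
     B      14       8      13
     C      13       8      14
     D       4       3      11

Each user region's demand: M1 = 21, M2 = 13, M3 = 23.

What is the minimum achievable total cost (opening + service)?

For any fixed open set, each user region goes to its cheapest open site; total = fixed + service.
{A}: M1→A 9·21=189, M2→A 5·13=65, M3→A 8·23=184. Service 438; fixed 74; total 512.
{D}: service 376 + fixed 165 = 541
{A, D}: service 307 + fixed 239 = 546
{A, B, C, D}: service 307 + fixed 544 = 851
No other subset beats 512.

Minimum total cost: 512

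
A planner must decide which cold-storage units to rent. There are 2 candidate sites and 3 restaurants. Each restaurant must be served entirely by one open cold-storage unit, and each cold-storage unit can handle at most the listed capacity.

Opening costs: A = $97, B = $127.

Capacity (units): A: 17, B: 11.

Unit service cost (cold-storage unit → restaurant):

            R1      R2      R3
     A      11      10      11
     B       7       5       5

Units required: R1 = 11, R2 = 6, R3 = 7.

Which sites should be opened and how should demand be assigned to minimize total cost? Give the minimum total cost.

Minimum total cost: 438

Open {A, B}: R1→B 7·11=77, R2→A 10·6=60, R3→A 11·7=77.
Loads: A carries 13/17, B carries 11/11. Service 214; fixed 224; total 438.
Next best feasible plan costs 440.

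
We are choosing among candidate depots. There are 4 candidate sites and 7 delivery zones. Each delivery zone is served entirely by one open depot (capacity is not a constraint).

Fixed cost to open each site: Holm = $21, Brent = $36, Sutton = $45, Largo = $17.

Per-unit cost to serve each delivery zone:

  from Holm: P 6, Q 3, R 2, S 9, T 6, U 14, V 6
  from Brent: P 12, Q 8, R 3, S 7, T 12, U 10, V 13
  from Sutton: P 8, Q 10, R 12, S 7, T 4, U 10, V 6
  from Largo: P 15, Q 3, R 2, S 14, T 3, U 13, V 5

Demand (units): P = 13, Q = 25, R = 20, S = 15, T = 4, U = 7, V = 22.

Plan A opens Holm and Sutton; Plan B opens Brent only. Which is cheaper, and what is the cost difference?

Plan A: {Holm, Sutton}: P→Holm 6·13=78, Q→Holm 3·25=75, R→Holm 2·20=40, S→Sutton 7·15=105, T→Sutton 4·4=16, U→Sutton 10·7=70, V→Holm 6·22=132. Service 516; fixed 66; total 582.
Plan B: {Brent}: P→Brent 12·13=156, Q→Brent 8·25=200, R→Brent 3·20=60, S→Brent 7·15=105, T→Brent 12·4=48, U→Brent 10·7=70, V→Brent 13·22=286. Service 925; fixed 36; total 961.
Difference: |582 − 961| = 379.

Plan A is cheaper by 379.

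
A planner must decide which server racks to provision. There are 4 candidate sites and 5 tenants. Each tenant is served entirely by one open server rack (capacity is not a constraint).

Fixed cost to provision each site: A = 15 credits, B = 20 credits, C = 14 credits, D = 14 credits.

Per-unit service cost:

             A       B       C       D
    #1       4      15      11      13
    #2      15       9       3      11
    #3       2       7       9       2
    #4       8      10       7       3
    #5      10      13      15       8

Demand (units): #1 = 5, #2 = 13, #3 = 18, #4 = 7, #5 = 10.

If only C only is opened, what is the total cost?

Each tenant is assigned to its cheapest site among the open ones.
{C}: #1→C 11·5=55, #2→C 3·13=39, #3→C 9·18=162, #4→C 7·7=49, #5→C 15·10=150. Service 455; fixed 14; total 469.

Total cost: 469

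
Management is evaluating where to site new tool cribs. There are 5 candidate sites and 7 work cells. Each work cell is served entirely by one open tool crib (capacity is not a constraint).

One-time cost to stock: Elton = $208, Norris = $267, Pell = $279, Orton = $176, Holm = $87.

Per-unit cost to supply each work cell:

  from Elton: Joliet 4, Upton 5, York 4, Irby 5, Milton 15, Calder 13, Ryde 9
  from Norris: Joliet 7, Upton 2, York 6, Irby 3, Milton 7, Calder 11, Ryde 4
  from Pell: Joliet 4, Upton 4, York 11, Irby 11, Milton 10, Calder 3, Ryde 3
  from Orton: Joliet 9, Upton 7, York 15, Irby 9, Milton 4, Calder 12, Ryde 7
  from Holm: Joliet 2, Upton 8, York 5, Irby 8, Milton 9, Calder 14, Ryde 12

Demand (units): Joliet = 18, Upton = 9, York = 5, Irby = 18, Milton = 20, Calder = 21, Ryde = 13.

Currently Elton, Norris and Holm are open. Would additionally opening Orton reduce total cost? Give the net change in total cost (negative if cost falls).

No — net change +116 (cost rises by 116).

Current service cost with {Elton, Norris, Holm}: 551.
Adding Orton: each work cell re-picks its cheapest; new service cost 491, saving 60.
Extra fixed cost: 176. Net change = 176 − 60 = 116.
(Totals: 1113 → 1229.)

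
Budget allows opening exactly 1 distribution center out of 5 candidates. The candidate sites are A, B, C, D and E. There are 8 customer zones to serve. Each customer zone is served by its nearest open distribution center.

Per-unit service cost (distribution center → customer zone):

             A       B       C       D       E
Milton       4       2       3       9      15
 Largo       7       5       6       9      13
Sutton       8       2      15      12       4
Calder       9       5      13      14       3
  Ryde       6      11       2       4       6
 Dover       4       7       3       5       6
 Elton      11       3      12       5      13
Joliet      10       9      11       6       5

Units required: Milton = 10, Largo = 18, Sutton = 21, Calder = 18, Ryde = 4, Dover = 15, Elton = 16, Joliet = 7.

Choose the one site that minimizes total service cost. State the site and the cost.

Choose B only; total service cost 502.

With exactly 1 open, each customer zone uses its cheapest among the chosen.
{B}: Milton→B 2·10=20, Largo→B 5·18=90, Sutton→B 2·21=42, Calder→B 5·18=90, Ryde→B 11·4=44, Dover→B 7·15=105, Elton→B 3·16=48, Joliet→B 9·7=63. Service cost 502.
{A}: service cost 826
{E}: service cost 879
Among all 5 size-1 choices, {B} is lowest.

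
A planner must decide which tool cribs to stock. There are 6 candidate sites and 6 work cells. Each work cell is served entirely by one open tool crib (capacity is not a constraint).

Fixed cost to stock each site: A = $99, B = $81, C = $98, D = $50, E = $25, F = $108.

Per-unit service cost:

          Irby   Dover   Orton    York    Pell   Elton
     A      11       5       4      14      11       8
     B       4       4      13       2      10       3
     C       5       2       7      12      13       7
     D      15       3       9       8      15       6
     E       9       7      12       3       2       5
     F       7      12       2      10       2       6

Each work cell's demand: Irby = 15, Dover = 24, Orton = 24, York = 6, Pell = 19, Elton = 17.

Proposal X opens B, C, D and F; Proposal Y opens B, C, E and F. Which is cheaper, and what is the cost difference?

Proposal X: {B, C, D, F}: Irby→B 4·15=60, Dover→C 2·24=48, Orton→F 2·24=48, York→B 2·6=12, Pell→F 2·19=38, Elton→B 3·17=51. Service 257; fixed 337; total 594.
Proposal Y: {B, C, E, F}: Irby→B 4·15=60, Dover→C 2·24=48, Orton→F 2·24=48, York→B 2·6=12, Pell→E 2·19=38, Elton→B 3·17=51. Service 257; fixed 312; total 569.
Difference: |594 − 569| = 25.

Proposal Y is cheaper by 25.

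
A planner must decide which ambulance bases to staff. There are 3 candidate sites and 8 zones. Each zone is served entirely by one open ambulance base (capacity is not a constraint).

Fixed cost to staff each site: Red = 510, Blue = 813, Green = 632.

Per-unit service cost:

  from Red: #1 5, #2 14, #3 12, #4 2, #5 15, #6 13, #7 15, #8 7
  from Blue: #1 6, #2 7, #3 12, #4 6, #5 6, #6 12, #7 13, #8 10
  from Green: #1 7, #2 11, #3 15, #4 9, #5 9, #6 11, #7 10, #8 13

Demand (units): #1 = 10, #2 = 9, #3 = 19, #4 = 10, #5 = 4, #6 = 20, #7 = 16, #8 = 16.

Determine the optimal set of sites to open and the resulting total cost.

For any fixed open set, each zone goes to its cheapest open site; total = fixed + service.
{Red}: #1→Red 5·10=50, #2→Red 14·9=126, #3→Red 12·19=228, #4→Red 2·10=20, #5→Red 15·4=60, #6→Red 13·20=260, #7→Red 15·16=240, #8→Red 7·16=112. Service 1096; fixed 510; total 1606.
{Green}: service 1168 + fixed 632 = 1800
{Blue}: #1→Blue 6·10=60, #2→Blue 7·9=63, #3→Blue 12·19=228, #4→Blue 6·10=60, #5→Blue 6·4=24, #6→Blue 12·20=240, #7→Blue 13·16=208, #8→Blue 10·16=160. Service 1043; fixed 813; total 1856.
{Red, Blue, Green}: #1→Red 5·10=50, #2→Blue 7·9=63, #3→Red 12·19=228, #4→Red 2·10=20, #5→Blue 6·4=24, #6→Green 11·20=220, #7→Green 10·16=160, #8→Red 7·16=112. Service 877; fixed 1955; total 2832.
No other subset beats 1606.

Open Red only; minimum total cost 1606.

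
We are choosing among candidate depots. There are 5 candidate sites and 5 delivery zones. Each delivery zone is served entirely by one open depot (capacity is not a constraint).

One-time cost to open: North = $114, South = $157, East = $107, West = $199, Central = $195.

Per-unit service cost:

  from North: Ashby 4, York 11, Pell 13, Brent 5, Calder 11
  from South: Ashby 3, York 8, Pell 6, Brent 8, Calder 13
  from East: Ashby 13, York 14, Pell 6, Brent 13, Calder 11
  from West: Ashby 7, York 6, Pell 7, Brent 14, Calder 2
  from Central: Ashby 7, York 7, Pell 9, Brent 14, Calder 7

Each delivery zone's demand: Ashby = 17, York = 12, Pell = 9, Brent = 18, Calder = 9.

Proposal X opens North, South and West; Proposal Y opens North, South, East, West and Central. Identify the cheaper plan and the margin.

Proposal X: {North, South, West}: Ashby→South 3·17=51, York→West 6·12=72, Pell→South 6·9=54, Brent→North 5·18=90, Calder→West 2·9=18. Service 285; fixed 470; total 755.
Proposal Y: {North, South, East, West, Central}: Ashby→South 3·17=51, York→West 6·12=72, Pell→South 6·9=54, Brent→North 5·18=90, Calder→West 2·9=18. Service 285; fixed 772; total 1057.
Difference: |755 − 1057| = 302.

Proposal X is cheaper by 302.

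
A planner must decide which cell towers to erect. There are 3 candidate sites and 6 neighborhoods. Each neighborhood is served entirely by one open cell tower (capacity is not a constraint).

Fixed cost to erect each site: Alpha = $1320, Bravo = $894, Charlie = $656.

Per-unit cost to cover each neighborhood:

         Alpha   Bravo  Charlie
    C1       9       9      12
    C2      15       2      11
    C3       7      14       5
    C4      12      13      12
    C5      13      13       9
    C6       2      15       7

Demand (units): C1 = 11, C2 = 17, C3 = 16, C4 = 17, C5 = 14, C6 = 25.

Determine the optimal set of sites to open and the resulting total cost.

Open Charlie only; minimum total cost 1560.

For any fixed open set, each neighborhood goes to its cheapest open site; total = fixed + service.
{Charlie}: C1→Charlie 12·11=132, C2→Charlie 11·17=187, C3→Charlie 5·16=80, C4→Charlie 12·17=204, C5→Charlie 9·14=126, C6→Charlie 7·25=175. Service 904; fixed 656; total 1560.
{Bravo}: service 1135 + fixed 894 = 2029
{Alpha}: service 902 + fixed 1320 = 2222
{Alpha, Bravo, Charlie}: C1→Alpha 9·11=99, C2→Bravo 2·17=34, C3→Charlie 5·16=80, C4→Alpha 12·17=204, C5→Charlie 9·14=126, C6→Alpha 2·25=50. Service 593; fixed 2870; total 3463.
No other subset beats 1560.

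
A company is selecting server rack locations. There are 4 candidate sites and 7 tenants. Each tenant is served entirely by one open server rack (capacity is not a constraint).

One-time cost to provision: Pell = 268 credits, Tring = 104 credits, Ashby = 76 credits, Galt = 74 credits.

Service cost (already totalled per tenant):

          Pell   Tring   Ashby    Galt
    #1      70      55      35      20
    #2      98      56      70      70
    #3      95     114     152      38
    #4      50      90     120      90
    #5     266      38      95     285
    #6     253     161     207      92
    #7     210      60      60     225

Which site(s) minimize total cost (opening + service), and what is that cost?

For any fixed open set, each tenant goes to its cheapest open site; total = fixed + service.
{Tring, Galt}: #1→Galt 20, #2→Tring 56, #3→Galt 38, #4→Tring 90, #5→Tring 38, #6→Galt 92, #7→Tring 60. Service 394; fixed 178; total 572.
{Ashby, Galt}: service 465 + fixed 150 = 615
{Tring, Ashby, Galt}: #1→Galt 20, #2→Tring 56, #3→Galt 38, #4→Tring 90, #5→Tring 38, #6→Galt 92, #7→Tring 60. Service 394; fixed 254; total 648.
{Pell, Tring, Ashby, Galt}: service 354 + fixed 522 = 876
No other subset beats 572.

Open Tring and Galt; minimum total cost 572.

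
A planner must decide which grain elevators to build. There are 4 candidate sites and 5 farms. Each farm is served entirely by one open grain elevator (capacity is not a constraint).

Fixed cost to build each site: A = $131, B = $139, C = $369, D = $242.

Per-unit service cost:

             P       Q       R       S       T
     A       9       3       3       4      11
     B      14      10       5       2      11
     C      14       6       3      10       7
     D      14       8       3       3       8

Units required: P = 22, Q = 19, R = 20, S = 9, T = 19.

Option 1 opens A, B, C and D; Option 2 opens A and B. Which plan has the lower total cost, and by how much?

Option 2 is cheaper by 535.

Option 1: {A, B, C, D}: P→A 9·22=198, Q→A 3·19=57, R→A 3·20=60, S→B 2·9=18, T→C 7·19=133. Service 466; fixed 881; total 1347.
Option 2: {A, B}: P→A 9·22=198, Q→A 3·19=57, R→A 3·20=60, S→B 2·9=18, T→A 11·19=209. Service 542; fixed 270; total 812.
Difference: |1347 − 812| = 535.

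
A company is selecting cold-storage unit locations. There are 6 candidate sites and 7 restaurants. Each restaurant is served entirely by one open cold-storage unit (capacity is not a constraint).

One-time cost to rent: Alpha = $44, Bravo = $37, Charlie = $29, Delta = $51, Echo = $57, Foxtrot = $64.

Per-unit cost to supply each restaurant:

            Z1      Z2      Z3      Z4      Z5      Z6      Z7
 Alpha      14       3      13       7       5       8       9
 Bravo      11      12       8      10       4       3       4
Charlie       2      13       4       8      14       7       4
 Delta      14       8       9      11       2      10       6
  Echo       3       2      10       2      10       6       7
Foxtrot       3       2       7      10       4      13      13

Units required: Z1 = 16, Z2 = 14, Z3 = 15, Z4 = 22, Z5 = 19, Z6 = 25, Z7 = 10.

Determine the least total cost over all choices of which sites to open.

For any fixed open set, each restaurant goes to its cheapest open site; total = fixed + service.
{Bravo, Charlie, Echo}: Z1→Charlie 2·16=32, Z2→Echo 2·14=28, Z3→Charlie 4·15=60, Z4→Echo 2·22=44, Z5→Bravo 4·19=76, Z6→Bravo 3·25=75, Z7→Bravo 4·10=40. Service 355; fixed 123; total 478.
{Bravo, Charlie, Delta, Echo}: service 317 + fixed 174 = 491
{Alpha, Bravo, Charlie, Echo}: service 355 + fixed 167 = 522
{Alpha, Bravo, Charlie, Delta, Echo, Foxtrot}: Z1→Charlie 2·16=32, Z2→Echo 2·14=28, Z3→Charlie 4·15=60, Z4→Echo 2·22=44, Z5→Delta 2·19=38, Z6→Bravo 3·25=75, Z7→Bravo 4·10=40. Service 317; fixed 282; total 599.
No other subset beats 478.

Minimum total cost: 478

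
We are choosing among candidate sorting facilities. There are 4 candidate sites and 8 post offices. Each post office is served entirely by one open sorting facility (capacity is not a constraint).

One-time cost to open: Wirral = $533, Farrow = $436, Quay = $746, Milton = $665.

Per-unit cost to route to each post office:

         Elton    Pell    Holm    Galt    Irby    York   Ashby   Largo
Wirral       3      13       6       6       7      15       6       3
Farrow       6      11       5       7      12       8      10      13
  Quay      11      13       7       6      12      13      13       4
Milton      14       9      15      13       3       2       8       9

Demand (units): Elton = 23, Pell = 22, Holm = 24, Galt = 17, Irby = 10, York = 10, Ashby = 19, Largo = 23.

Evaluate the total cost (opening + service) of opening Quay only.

Total cost: 2144

Each post office is assigned to its cheapest site among the open ones.
{Quay}: Elton→Quay 11·23=253, Pell→Quay 13·22=286, Holm→Quay 7·24=168, Galt→Quay 6·17=102, Irby→Quay 12·10=120, York→Quay 13·10=130, Ashby→Quay 13·19=247, Largo→Quay 4·23=92. Service 1398; fixed 746; total 2144.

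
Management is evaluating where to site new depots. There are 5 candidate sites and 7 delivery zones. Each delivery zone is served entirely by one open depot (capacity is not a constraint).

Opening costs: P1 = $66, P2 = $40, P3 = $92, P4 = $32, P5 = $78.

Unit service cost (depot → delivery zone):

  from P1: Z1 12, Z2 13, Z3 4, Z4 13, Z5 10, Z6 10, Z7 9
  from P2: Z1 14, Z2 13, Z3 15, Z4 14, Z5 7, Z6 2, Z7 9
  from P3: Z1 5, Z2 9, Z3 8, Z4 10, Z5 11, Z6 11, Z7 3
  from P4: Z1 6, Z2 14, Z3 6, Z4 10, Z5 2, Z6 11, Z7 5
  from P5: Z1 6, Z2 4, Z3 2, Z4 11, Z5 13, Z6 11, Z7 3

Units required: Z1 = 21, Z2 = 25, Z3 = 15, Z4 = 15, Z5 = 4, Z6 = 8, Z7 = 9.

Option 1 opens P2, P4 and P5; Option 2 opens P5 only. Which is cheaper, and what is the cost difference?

Option 1 is cheaper by 59.

Option 1: {P2, P4, P5}: Z1→P4 6·21=126, Z2→P5 4·25=100, Z3→P5 2·15=30, Z4→P4 10·15=150, Z5→P4 2·4=8, Z6→P2 2·8=16, Z7→P5 3·9=27. Service 457; fixed 150; total 607.
Option 2: {P5}: Z1→P5 6·21=126, Z2→P5 4·25=100, Z3→P5 2·15=30, Z4→P5 11·15=165, Z5→P5 13·4=52, Z6→P5 11·8=88, Z7→P5 3·9=27. Service 588; fixed 78; total 666.
Difference: |607 − 666| = 59.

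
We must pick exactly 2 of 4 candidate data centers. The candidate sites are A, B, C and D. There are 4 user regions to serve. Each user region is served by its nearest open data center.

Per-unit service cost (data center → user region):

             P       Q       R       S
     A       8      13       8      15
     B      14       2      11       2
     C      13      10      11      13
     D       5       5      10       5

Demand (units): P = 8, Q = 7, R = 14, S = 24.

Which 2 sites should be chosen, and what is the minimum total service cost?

Choose A and B; total service cost 238.

With exactly 2 open, each user region uses its cheapest among the chosen.
{A, B}: P→A 8·8=64, Q→B 2·7=14, R→A 8·14=112, S→B 2·24=48. Service cost 238.
{B, D}: service cost 242
{A, D}: service cost 307
Among all 6 size-2 choices, {A, B} is lowest.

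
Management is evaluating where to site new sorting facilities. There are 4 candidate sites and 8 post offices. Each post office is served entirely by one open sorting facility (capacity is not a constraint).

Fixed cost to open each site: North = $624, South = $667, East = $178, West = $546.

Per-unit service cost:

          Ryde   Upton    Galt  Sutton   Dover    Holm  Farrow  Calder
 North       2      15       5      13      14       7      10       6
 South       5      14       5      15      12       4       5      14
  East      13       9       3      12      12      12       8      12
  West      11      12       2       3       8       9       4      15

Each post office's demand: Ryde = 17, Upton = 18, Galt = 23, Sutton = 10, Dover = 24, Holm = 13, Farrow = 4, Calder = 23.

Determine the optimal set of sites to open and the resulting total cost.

Open East only; minimum total cost 1502.

For any fixed open set, each post office goes to its cheapest open site; total = fixed + service.
{East}: Ryde→East 13·17=221, Upton→East 9·18=162, Galt→East 3·23=69, Sutton→East 12·10=120, Dover→East 12·24=288, Holm→East 12·13=156, Farrow→East 8·4=32, Calder→East 12·23=276. Service 1324; fixed 178; total 1502.
{West}: Ryde→West 11·17=187, Upton→West 12·18=216, Galt→West 2·23=46, Sutton→West 3·10=30, Dover→West 8·24=192, Holm→West 9·13=117, Farrow→West 4·4=16, Calder→West 15·23=345. Service 1149; fixed 546; total 1695.
{North, East}: service 934 + fixed 802 = 1736
{North, South, East, West}: Ryde→North 2·17=34, Upton→East 9·18=162, Galt→West 2·23=46, Sutton→West 3·10=30, Dover→West 8·24=192, Holm→South 4·13=52, Farrow→West 4·4=16, Calder→North 6·23=138. Service 670; fixed 2015; total 2685.
No other subset beats 1502.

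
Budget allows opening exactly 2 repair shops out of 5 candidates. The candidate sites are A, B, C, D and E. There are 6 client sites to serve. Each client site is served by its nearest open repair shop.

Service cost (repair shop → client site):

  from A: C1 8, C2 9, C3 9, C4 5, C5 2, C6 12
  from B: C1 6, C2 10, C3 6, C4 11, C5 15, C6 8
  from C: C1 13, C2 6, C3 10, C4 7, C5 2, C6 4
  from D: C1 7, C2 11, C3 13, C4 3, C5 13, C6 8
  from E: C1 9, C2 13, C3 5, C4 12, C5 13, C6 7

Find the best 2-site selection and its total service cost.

With exactly 2 open, each client site uses its cheapest among the chosen.
{B, C}: C1→B 6, C2→C 6, C3→B 6, C4→C 7, C5→C 2, C6→C 4. Service cost 31.
{C, D}: service cost 32
{C, E}: service cost 33
Among all 10 size-2 choices, {B, C} is lowest.

Choose B and C; total service cost 31.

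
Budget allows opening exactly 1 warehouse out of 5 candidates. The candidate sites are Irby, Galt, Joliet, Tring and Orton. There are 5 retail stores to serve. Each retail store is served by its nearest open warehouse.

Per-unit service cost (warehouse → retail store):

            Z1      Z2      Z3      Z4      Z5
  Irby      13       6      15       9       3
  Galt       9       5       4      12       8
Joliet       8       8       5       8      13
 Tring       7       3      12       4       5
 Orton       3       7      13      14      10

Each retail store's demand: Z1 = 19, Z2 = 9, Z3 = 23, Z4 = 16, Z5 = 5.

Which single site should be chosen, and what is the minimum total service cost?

With exactly 1 open, each retail store uses its cheapest among the chosen.
{Tring}: Z1→Tring 7·19=133, Z2→Tring 3·9=27, Z3→Tring 12·23=276, Z4→Tring 4·16=64, Z5→Tring 5·5=25. Service cost 525.
{Joliet}: service cost 532
{Galt}: service cost 540
Among all 5 size-1 choices, {Tring} is lowest.

Choose Tring only; total service cost 525.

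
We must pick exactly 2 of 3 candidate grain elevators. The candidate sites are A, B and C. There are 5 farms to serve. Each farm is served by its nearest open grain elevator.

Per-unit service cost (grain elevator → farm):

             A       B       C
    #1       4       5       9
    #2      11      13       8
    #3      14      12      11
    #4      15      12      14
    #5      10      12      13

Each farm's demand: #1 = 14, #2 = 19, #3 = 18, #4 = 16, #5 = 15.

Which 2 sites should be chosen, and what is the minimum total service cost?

With exactly 2 open, each farm uses its cheapest among the chosen.
{A, C}: #1→A 4·14=56, #2→C 8·19=152, #3→C 11·18=198, #4→C 14·16=224, #5→A 10·15=150. Service cost 780.
{B, C}: service cost 792
{A, B}: service cost 823
Among all 3 size-2 choices, {A, C} is lowest.

Choose A and C; total service cost 780.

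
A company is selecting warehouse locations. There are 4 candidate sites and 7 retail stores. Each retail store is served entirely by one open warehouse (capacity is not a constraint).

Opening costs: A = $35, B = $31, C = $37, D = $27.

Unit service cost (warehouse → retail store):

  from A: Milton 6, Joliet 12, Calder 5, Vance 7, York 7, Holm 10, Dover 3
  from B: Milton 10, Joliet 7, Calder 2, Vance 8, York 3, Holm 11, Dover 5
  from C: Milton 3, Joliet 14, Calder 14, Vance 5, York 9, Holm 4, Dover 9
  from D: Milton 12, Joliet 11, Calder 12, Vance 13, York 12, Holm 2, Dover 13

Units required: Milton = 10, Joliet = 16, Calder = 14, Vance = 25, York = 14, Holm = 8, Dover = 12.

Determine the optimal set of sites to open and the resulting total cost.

Open B and C; minimum total cost 497.

For any fixed open set, each retail store goes to its cheapest open site; total = fixed + service.
{B, C}: Milton→C 3·10=30, Joliet→B 7·16=112, Calder→B 2·14=28, Vance→C 5·25=125, York→B 3·14=42, Holm→C 4·8=32, Dover→B 5·12=60. Service 429; fixed 68; total 497.
{A, B, C}: service 405 + fixed 103 = 508
{B, C, D}: Milton→C 3·10=30, Joliet→B 7·16=112, Calder→B 2·14=28, Vance→C 5·25=125, York→B 3·14=42, Holm→D 2·8=16, Dover→B 5·12=60. Service 413; fixed 95; total 508.
{A, B, C, D}: service 389 + fixed 130 = 519
No other subset beats 497.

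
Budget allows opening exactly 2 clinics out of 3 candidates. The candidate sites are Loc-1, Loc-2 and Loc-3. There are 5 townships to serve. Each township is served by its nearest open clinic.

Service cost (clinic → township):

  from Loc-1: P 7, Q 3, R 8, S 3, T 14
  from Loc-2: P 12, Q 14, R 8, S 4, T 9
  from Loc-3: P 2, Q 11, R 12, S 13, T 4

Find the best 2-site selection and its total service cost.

Choose Loc-1 and Loc-3; total service cost 20.

With exactly 2 open, each township uses its cheapest among the chosen.
{Loc-1, Loc-3}: P→Loc-3 2, Q→Loc-1 3, R→Loc-1 8, S→Loc-1 3, T→Loc-3 4. Service cost 20.
{Loc-2, Loc-3}: service cost 29
{Loc-1, Loc-2}: service cost 30
Among all 3 size-2 choices, {Loc-1, Loc-3} is lowest.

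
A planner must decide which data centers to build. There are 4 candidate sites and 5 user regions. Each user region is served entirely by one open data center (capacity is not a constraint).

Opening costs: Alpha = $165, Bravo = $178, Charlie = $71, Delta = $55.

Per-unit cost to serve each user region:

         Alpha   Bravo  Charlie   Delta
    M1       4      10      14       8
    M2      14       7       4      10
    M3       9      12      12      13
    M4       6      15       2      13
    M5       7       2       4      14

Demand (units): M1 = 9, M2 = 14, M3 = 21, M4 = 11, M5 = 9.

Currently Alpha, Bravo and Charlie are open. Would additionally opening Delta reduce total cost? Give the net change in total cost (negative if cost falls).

Current service cost with {Alpha, Bravo, Charlie}: 321.
Adding Delta: each user region re-picks its cheapest; new service cost 321, saving 0.
Extra fixed cost: 55. Net change = 55 − 0 = 55.
(Totals: 735 → 790.)

No — net change +55 (cost rises by 55).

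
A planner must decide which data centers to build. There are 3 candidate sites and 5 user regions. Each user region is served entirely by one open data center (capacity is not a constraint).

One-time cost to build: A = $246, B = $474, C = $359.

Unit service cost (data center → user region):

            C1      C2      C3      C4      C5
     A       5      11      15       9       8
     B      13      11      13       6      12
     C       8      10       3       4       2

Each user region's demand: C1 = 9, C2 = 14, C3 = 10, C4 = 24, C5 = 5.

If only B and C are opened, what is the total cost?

Each user region is assigned to its cheapest site among the open ones.
{B, C}: C1→C 8·9=72, C2→C 10·14=140, C3→C 3·10=30, C4→C 4·24=96, C5→C 2·5=10. Service 348; fixed 833; total 1181.

Total cost: 1181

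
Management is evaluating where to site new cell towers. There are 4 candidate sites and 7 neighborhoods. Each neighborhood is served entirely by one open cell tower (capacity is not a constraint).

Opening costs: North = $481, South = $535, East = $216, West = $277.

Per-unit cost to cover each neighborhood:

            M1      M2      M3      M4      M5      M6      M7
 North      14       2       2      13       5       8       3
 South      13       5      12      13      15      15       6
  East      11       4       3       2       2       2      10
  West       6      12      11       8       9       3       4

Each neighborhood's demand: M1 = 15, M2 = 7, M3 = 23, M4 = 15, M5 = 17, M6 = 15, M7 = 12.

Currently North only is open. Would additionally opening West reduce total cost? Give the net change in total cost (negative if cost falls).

No — net change +7 (cost rises by 7).

Current service cost with {North}: 706.
Adding West: each neighborhood re-picks its cheapest; new service cost 436, saving 270.
Extra fixed cost: 277. Net change = 277 − 270 = 7.
(Totals: 1187 → 1194.)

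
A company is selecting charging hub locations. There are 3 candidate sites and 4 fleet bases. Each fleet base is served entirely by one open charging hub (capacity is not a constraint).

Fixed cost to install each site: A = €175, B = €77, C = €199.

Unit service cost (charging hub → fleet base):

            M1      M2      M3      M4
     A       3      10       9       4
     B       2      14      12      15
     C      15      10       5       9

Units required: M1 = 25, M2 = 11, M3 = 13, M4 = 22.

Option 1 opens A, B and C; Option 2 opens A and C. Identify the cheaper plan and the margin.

Option 2 is cheaper by 52.

Option 1: {A, B, C}: M1→B 2·25=50, M2→A 10·11=110, M3→C 5·13=65, M4→A 4·22=88. Service 313; fixed 451; total 764.
Option 2: {A, C}: M1→A 3·25=75, M2→A 10·11=110, M3→C 5·13=65, M4→A 4·22=88. Service 338; fixed 374; total 712.
Difference: |764 − 712| = 52.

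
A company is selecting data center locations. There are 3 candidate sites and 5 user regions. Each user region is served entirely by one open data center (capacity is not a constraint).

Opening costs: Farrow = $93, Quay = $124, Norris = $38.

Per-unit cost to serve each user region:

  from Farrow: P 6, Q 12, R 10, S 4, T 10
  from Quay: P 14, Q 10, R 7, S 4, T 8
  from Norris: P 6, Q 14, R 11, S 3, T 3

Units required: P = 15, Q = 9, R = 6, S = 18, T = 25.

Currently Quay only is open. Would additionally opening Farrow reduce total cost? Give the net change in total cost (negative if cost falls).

Current service cost with {Quay}: 614.
Adding Farrow: each user region re-picks its cheapest; new service cost 494, saving 120.
Extra fixed cost: 93. Net change = 93 − 120 = -27.
(Totals: 738 → 711.)

Yes — net change −27 (cost falls by 27).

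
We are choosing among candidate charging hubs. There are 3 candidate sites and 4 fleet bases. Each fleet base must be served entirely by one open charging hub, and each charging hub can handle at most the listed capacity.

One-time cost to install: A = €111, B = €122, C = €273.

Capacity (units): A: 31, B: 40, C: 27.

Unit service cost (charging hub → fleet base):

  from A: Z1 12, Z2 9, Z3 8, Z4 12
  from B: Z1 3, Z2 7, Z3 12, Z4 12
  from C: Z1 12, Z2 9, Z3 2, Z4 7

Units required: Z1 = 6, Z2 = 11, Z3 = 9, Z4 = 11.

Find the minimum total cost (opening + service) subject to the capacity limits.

Minimum total cost: 457

Open {B}: Z1→B 3·6=18, Z2→B 7·11=77, Z3→B 12·9=108, Z4→B 12·11=132.
Loads: B carries 37/40. Service 335; fixed 122; total 457.
Next best feasible plan costs 532.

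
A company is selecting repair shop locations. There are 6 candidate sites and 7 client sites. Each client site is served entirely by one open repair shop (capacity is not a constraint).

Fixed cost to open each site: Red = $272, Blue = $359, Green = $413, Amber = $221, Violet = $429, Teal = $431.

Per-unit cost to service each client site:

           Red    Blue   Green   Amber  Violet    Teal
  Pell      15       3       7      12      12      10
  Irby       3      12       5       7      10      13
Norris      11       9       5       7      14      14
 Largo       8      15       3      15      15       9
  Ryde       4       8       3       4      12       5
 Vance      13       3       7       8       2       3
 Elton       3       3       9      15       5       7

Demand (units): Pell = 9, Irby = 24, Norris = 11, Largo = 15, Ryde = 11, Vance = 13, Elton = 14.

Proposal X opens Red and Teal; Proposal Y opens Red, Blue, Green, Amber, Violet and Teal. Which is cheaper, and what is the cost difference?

Proposal X is cheaper by 1194.

Proposal X: {Red, Teal}: Pell→Teal 10·9=90, Irby→Red 3·24=72, Norris→Red 11·11=121, Largo→Red 8·15=120, Ryde→Red 4·11=44, Vance→Teal 3·13=39, Elton→Red 3·14=42. Service 528; fixed 703; total 1231.
Proposal Y: {Red, Blue, Green, Amber, Violet, Teal}: Pell→Blue 3·9=27, Irby→Red 3·24=72, Norris→Green 5·11=55, Largo→Green 3·15=45, Ryde→Green 3·11=33, Vance→Violet 2·13=26, Elton→Red 3·14=42. Service 300; fixed 2125; total 2425.
Difference: |1231 − 2425| = 1194.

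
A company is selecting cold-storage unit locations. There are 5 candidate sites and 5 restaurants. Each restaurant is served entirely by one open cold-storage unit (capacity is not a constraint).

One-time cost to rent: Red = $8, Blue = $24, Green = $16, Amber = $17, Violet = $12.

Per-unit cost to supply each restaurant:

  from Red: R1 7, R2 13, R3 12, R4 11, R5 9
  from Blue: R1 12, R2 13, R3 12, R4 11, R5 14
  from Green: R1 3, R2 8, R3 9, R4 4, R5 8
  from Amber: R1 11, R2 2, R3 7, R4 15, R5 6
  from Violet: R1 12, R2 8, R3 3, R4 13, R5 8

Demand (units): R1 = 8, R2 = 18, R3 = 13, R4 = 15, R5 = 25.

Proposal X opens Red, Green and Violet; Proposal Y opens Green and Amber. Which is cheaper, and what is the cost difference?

Proposal X: {Red, Green, Violet}: R1→Green 3·8=24, R2→Green 8·18=144, R3→Violet 3·13=39, R4→Green 4·15=60, R5→Green 8·25=200. Service 467; fixed 36; total 503.
Proposal Y: {Green, Amber}: R1→Green 3·8=24, R2→Amber 2·18=36, R3→Amber 7·13=91, R4→Green 4·15=60, R5→Amber 6·25=150. Service 361; fixed 33; total 394.
Difference: |503 − 394| = 109.

Proposal Y is cheaper by 109.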